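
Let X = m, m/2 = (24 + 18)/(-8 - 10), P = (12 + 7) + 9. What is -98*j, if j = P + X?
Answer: -6860/3 ≈ -2286.7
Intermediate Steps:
P = 28 (P = 19 + 9 = 28)
m = -14/3 (m = 2*((24 + 18)/(-8 - 10)) = 2*(42/(-18)) = 2*(42*(-1/18)) = 2*(-7/3) = -14/3 ≈ -4.6667)
X = -14/3 ≈ -4.6667
j = 70/3 (j = 28 - 14/3 = 70/3 ≈ 23.333)
-98*j = -98*70/3 = -6860/3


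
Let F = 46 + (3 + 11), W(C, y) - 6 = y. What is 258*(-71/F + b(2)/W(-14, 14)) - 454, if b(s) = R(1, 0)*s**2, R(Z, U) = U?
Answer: -7593/10 ≈ -759.30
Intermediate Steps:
b(s) = 0 (b(s) = 0*s**2 = 0)
W(C, y) = 6 + y
F = 60 (F = 46 + 14 = 60)
258*(-71/F + b(2)/W(-14, 14)) - 454 = 258*(-71/60 + 0/(6 + 14)) - 454 = 258*(-71*1/60 + 0/20) - 454 = 258*(-71/60 + 0*(1/20)) - 454 = 258*(-71/60 + 0) - 454 = 258*(-71/60) - 454 = -3053/10 - 454 = -7593/10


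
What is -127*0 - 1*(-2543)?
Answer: 2543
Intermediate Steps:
-127*0 - 1*(-2543) = 0 + 2543 = 2543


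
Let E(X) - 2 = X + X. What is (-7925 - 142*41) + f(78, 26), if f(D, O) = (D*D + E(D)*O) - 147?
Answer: -3702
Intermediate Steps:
E(X) = 2 + 2*X (E(X) = 2 + (X + X) = 2 + 2*X)
f(D, O) = -147 + D² + O*(2 + 2*D) (f(D, O) = (D*D + (2 + 2*D)*O) - 147 = (D² + O*(2 + 2*D)) - 147 = -147 + D² + O*(2 + 2*D))
(-7925 - 142*41) + f(78, 26) = (-7925 - 142*41) + (-147 + 78² + 2*26*(1 + 78)) = (-7925 - 5822) + (-147 + 6084 + 2*26*79) = -13747 + (-147 + 6084 + 4108) = -13747 + 10045 = -3702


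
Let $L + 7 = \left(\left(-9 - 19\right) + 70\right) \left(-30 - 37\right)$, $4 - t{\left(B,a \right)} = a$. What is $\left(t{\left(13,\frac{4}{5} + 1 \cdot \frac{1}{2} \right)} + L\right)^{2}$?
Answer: $\frac{794281489}{100} \approx 7.9428 \cdot 10^{6}$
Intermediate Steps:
$t{\left(B,a \right)} = 4 - a$
$L = -2821$ ($L = -7 + \left(\left(-9 - 19\right) + 70\right) \left(-30 - 37\right) = -7 + \left(-28 + 70\right) \left(-67\right) = -7 + 42 \left(-67\right) = -7 - 2814 = -2821$)
$\left(t{\left(13,\frac{4}{5} + 1 \cdot \frac{1}{2} \right)} + L\right)^{2} = \left(\left(4 - \left(\frac{4}{5} + 1 \cdot \frac{1}{2}\right)\right) - 2821\right)^{2} = \left(\left(4 - \left(4 \cdot \frac{1}{5} + 1 \cdot \frac{1}{2}\right)\right) - 2821\right)^{2} = \left(\left(4 - \left(\frac{4}{5} + \frac{1}{2}\right)\right) - 2821\right)^{2} = \left(\left(4 - \frac{13}{10}\right) - 2821\right)^{2} = \left(\frac{27}{10} - 2821\right)^{2} = \left(- \frac{28183}{10}\right)^{2} = \frac{794281489}{100}$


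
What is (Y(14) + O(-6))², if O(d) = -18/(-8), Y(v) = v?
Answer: 4225/16 ≈ 264.06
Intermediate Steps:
O(d) = 9/4 (O(d) = -18*(-⅛) = 9/4)
(Y(14) + O(-6))² = (14 + 9/4)² = (65/4)² = 4225/16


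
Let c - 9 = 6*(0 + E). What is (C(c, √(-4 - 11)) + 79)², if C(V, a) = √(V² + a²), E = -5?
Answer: (79 + √426)² ≈ 9928.1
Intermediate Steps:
c = -21 (c = 9 + 6*(0 - 5) = 9 + 6*(-5) = 9 - 30 = -21)
(C(c, √(-4 - 11)) + 79)² = (√((-21)² + (√(-4 - 11))²) + 79)² = (√(441 + (√(-15))²) + 79)² = (√(441 + (I*√15)²) + 79)² = (√(441 - 15) + 79)² = (√426 + 79)² = (79 + √426)²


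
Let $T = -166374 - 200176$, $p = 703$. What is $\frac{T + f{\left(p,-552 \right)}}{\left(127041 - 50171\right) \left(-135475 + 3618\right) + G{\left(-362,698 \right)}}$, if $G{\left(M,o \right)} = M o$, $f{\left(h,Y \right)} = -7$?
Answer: $\frac{366557}{10136100266} \approx 3.6163 \cdot 10^{-5}$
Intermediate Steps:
$T = -366550$ ($T = -166374 - 200176 = -366550$)
$\frac{T + f{\left(p,-552 \right)}}{\left(127041 - 50171\right) \left(-135475 + 3618\right) + G{\left(-362,698 \right)}} = \frac{-366550 - 7}{\left(127041 - 50171\right) \left(-135475 + 3618\right) - 252676} = - \frac{366557}{76870 \left(-131857\right) - 252676} = - \frac{366557}{-10135847590 - 252676} = - \frac{366557}{-10136100266} = \left(-366557\right) \left(- \frac{1}{10136100266}\right) = \frac{366557}{10136100266}$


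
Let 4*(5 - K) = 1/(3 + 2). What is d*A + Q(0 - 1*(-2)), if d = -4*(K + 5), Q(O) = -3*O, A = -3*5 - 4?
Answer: 3751/5 ≈ 750.20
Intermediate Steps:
A = -19 (A = -15 - 4 = -19)
K = 99/20 (K = 5 - 1/(4*(3 + 2)) = 5 - ¼/5 = 5 - ¼*⅕ = 5 - 1/20 = 99/20 ≈ 4.9500)
d = -199/5 (d = -4*(99/20 + 5) = -4*199/20 = -199/5 ≈ -39.800)
d*A + Q(0 - 1*(-2)) = -199/5*(-19) - 3*(0 - 1*(-2)) = 3781/5 - 3*(0 + 2) = 3781/5 - 3*2 = 3781/5 - 6 = 3751/5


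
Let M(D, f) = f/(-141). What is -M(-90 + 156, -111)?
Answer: -37/47 ≈ -0.78723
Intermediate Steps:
M(D, f) = -f/141 (M(D, f) = f*(-1/141) = -f/141)
-M(-90 + 156, -111) = -(-1)*(-111)/141 = -1*37/47 = -37/47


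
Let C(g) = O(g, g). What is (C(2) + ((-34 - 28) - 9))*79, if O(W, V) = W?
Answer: -5451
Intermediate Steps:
C(g) = g
(C(2) + ((-34 - 28) - 9))*79 = (2 + ((-34 - 28) - 9))*79 = (2 + (-62 - 9))*79 = (2 - 71)*79 = -69*79 = -5451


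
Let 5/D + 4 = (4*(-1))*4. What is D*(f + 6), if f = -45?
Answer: 39/4 ≈ 9.7500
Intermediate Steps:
D = -¼ (D = 5/(-4 + (4*(-1))*4) = 5/(-4 - 4*4) = 5/(-4 - 16) = 5/(-20) = 5*(-1/20) = -¼ ≈ -0.25000)
D*(f + 6) = -(-45 + 6)/4 = -¼*(-39) = 39/4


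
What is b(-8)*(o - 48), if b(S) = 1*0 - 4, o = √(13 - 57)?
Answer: 192 - 8*I*√11 ≈ 192.0 - 26.533*I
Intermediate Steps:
o = 2*I*√11 (o = √(-44) = 2*I*√11 ≈ 6.6332*I)
b(S) = -4 (b(S) = 0 - 4 = -4)
b(-8)*(o - 48) = -4*(2*I*√11 - 48) = -4*(-48 + 2*I*√11) = 192 - 8*I*√11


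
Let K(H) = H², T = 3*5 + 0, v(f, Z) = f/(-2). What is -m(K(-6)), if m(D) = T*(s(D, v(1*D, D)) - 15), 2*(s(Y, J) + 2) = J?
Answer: 390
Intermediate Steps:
v(f, Z) = -f/2 (v(f, Z) = f*(-½) = -f/2)
s(Y, J) = -2 + J/2
T = 15 (T = 15 + 0 = 15)
m(D) = -255 - 15*D/4 (m(D) = 15*((-2 + (-D/2)/2) - 15) = 15*((-2 - D/4) - 15) = 15*(-17 - D/4) = -255 - 15*D/4)
-m(K(-6)) = -(-255 - 15/4*(-6)²) = -(-255 - 15/4*36) = -(-255 - 135) = -1*(-390) = 390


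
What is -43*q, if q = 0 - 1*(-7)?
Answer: -301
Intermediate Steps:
q = 7 (q = 0 + 7 = 7)
-43*q = -43*7 = -301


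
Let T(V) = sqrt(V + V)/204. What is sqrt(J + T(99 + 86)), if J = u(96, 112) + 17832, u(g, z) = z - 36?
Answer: sqrt(186314832 + 51*sqrt(370))/102 ≈ 133.82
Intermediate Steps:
u(g, z) = -36 + z
J = 17908 (J = (-36 + 112) + 17832 = 76 + 17832 = 17908)
T(V) = sqrt(2)*sqrt(V)/204 (T(V) = sqrt(2*V)*(1/204) = (sqrt(2)*sqrt(V))*(1/204) = sqrt(2)*sqrt(V)/204)
sqrt(J + T(99 + 86)) = sqrt(17908 + sqrt(2)*sqrt(99 + 86)/204) = sqrt(17908 + sqrt(2)*sqrt(185)/204) = sqrt(17908 + sqrt(370)/204)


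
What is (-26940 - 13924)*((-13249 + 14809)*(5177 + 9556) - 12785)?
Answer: -938674480480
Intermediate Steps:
(-26940 - 13924)*((-13249 + 14809)*(5177 + 9556) - 12785) = -40864*(1560*14733 - 12785) = -40864*(22983480 - 12785) = -40864*22970695 = -938674480480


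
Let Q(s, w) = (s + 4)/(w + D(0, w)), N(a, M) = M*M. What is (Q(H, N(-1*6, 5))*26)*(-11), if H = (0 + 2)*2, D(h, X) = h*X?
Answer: -2288/25 ≈ -91.520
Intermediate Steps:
N(a, M) = M²
D(h, X) = X*h
H = 4 (H = 2*2 = 4)
Q(s, w) = (4 + s)/w (Q(s, w) = (s + 4)/(w + w*0) = (4 + s)/(w + 0) = (4 + s)/w)
(Q(H, N(-1*6, 5))*26)*(-11) = (((4 + 4)/(5²))*26)*(-11) = ((8/25)*26)*(-11) = (208/25)*(-11) = -2288/25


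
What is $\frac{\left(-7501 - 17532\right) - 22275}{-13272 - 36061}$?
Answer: $\frac{47308}{49333} \approx 0.95895$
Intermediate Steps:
$\frac{\left(-7501 - 17532\right) - 22275}{-13272 - 36061} = \frac{-25033 - 22275}{-49333} = \left(-47308\right) \left(- \frac{1}{49333}\right) = \frac{47308}{49333}$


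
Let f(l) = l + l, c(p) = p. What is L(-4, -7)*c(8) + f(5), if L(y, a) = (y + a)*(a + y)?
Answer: 978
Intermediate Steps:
f(l) = 2*l
L(y, a) = (a + y)**2 (L(y, a) = (a + y)*(a + y) = (a + y)**2)
L(-4, -7)*c(8) + f(5) = (-7 - 4)**2*8 + 2*5 = (-11)**2*8 + 10 = 121*8 + 10 = 968 + 10 = 978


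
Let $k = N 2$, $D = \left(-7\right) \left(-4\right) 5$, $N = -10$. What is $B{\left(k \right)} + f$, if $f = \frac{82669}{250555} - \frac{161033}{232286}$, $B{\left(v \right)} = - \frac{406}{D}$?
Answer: $- \frac{94962993149}{29100209365} \approx -3.2633$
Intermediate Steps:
$D = 140$ ($D = 28 \cdot 5 = 140$)
$k = -20$ ($k = \left(-10\right) 2 = -20$)
$B{\left(v \right)} = - \frac{29}{10}$ ($B{\left(v \right)} = - \frac{406}{140} = \left(-406\right) \frac{1}{140} = - \frac{29}{10}$)
$f = - \frac{21144771981}{58200418730}$ ($f = 82669 \cdot \frac{1}{250555} - \frac{161033}{232286} = \frac{82669}{250555} - \frac{161033}{232286} = - \frac{21144771981}{58200418730} \approx -0.36331$)
$B{\left(k \right)} + f = - \frac{29}{10} - \frac{21144771981}{58200418730} = - \frac{94962993149}{29100209365}$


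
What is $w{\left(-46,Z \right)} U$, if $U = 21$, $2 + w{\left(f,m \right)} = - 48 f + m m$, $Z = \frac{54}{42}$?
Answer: $\frac{324525}{7} \approx 46361.0$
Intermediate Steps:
$Z = \frac{9}{7}$ ($Z = 54 \cdot \frac{1}{42} = \frac{9}{7} \approx 1.2857$)
$w{\left(f,m \right)} = -2 + m^{2} - 48 f$ ($w{\left(f,m \right)} = -2 - \left(48 f - m m\right) = -2 - \left(- m^{2} + 48 f\right) = -2 + m^{2} - 48 f$)
$w{\left(-46,Z \right)} U = \left(-2 + \left(\frac{9}{7}\right)^{2} - -2208\right) 21 = \left(-2 + \frac{81}{49} + 2208\right) 21 = \frac{108175}{49} \cdot 21 = \frac{324525}{7}$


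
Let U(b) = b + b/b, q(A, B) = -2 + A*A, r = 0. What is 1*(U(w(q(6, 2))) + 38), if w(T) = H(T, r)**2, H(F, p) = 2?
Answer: 43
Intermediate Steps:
q(A, B) = -2 + A**2
w(T) = 4 (w(T) = 2**2 = 4)
U(b) = 1 + b (U(b) = b + 1 = 1 + b)
1*(U(w(q(6, 2))) + 38) = 1*((1 + 4) + 38) = 1*(5 + 38) = 1*43 = 43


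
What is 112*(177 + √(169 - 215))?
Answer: 19824 + 112*I*√46 ≈ 19824.0 + 759.62*I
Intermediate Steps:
112*(177 + √(169 - 215)) = 112*(177 + √(-46)) = 112*(177 + I*√46) = 19824 + 112*I*√46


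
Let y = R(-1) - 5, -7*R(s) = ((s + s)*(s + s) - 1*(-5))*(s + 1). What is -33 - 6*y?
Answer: -3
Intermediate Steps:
R(s) = -(1 + s)*(5 + 4*s²)/7 (R(s) = -((s + s)*(s + s) - 1*(-5))*(s + 1)/7 = -((2*s)*(2*s) + 5)*(1 + s)/7 = -(4*s² + 5)*(1 + s)/7 = -(5 + 4*s²)*(1 + s)/7 = -(1 + s)*(5 + 4*s²)/7)
y = -5 (y = (-5/7 - 5/7*(-1) - 4/7*(-1)² - 4/7*(-1)³) - 5 = (-5/7 + 5/7 - 4/7*1 - 4/7*(-1)) - 5 = (-5/7 + 5/7 - 4/7 + 4/7) - 5 = 0 - 5 = -5)
-33 - 6*y = -33 - 6*(-5) = -33 + 30 = -3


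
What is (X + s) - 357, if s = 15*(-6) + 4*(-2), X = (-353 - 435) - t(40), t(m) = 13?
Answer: -1256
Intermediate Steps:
X = -801 (X = (-353 - 435) - 1*13 = -788 - 13 = -801)
s = -98 (s = -90 - 8 = -98)
(X + s) - 357 = (-801 - 98) - 357 = -899 - 357 = -1256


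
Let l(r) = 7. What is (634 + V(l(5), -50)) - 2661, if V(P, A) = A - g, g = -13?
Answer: -2064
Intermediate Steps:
V(P, A) = 13 + A (V(P, A) = A - 1*(-13) = A + 13 = 13 + A)
(634 + V(l(5), -50)) - 2661 = (634 + (13 - 50)) - 2661 = (634 - 37) - 2661 = 597 - 2661 = -2064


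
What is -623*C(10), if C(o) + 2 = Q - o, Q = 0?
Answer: 7476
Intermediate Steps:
C(o) = -2 - o (C(o) = -2 + (0 - o) = -2 - o)
-623*C(10) = -623*(-2 - 1*10) = -623*(-2 - 10) = -623*(-12) = 7476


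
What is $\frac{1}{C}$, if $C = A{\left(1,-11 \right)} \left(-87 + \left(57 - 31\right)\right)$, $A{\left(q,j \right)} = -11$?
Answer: $\frac{1}{671} \approx 0.0014903$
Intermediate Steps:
$C = 671$ ($C = - 11 \left(-87 + \left(57 - 31\right)\right) = - 11 \left(-87 + 26\right) = \left(-11\right) \left(-61\right) = 671$)
$\frac{1}{C} = \frac{1}{671}$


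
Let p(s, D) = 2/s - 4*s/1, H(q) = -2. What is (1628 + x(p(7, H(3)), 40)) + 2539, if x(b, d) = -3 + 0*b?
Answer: 4164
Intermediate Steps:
p(s, D) = -4*s + 2/s (p(s, D) = 2/s - 4*s*1 = 2/s - 4*s = -4*s + 2/s)
x(b, d) = -3 (x(b, d) = -3 + 0 = -3)
(1628 + x(p(7, H(3)), 40)) + 2539 = (1628 - 3) + 2539 = 1625 + 2539 = 4164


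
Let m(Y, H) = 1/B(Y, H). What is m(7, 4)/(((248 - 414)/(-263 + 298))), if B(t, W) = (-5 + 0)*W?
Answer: 7/664 ≈ 0.010542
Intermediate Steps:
B(t, W) = -5*W
m(Y, H) = -1/(5*H) (m(Y, H) = 1/(-5*H) = -1/(5*H))
m(7, 4)/(((248 - 414)/(-263 + 298))) = (-1/5/4)/(((248 - 414)/(-263 + 298))) = (-1/5*1/4)/((-166/35)) = -1/(20*((-166*1/35))) = -1/(20*(-166/35)) = -1/20*(-35/166) = 7/664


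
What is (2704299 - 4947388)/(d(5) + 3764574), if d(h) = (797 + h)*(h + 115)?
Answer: -2243089/3860814 ≈ -0.58099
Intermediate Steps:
d(h) = (115 + h)*(797 + h) (d(h) = (797 + h)*(115 + h) = (115 + h)*(797 + h))
(2704299 - 4947388)/(d(5) + 3764574) = (2704299 - 4947388)/((91655 + 5² + 912*5) + 3764574) = -2243089/((91655 + 25 + 4560) + 3764574) = -2243089/(96240 + 3764574) = -2243089/3860814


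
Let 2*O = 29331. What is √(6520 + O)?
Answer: √84742/2 ≈ 145.55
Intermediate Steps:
O = 29331/2 (O = (½)*29331 = 29331/2 ≈ 14666.)
√(6520 + O) = √(6520 + 29331/2) = √(42371/2) = √84742/2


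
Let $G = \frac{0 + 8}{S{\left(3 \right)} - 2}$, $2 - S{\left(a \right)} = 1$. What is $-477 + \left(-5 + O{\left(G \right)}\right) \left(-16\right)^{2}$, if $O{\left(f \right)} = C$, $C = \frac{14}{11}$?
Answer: $- \frac{15743}{11} \approx -1431.2$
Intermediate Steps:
$S{\left(a \right)} = 1$ ($S{\left(a \right)} = 2 - 1 = 1$)
$G = -8$ ($G = \frac{0 + 8}{1 - 2} = \frac{8}{-1} = 8 \left(-1\right) = -8$)
$C = \frac{14}{11}$ ($C = 14 \cdot \frac{1}{11} = \frac{14}{11} \approx 1.2727$)
$O{\left(f \right)} = \frac{14}{11}$
$-477 + \left(-5 + O{\left(G \right)}\right) \left(-16\right)^{2} = -477 + \left(-5 + \frac{14}{11}\right) \left(-16\right)^{2} = -477 - \frac{10496}{11} = - \frac{15743}{11}$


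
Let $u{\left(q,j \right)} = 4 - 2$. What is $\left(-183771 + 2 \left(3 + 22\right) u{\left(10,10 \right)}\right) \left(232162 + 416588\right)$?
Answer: $-119156561250$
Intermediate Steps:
$u{\left(q,j \right)} = 2$
$\left(-183771 + 2 \left(3 + 22\right) u{\left(10,10 \right)}\right) \left(232162 + 416588\right) = \left(-183771 + 2 \left(3 + 22\right) 2\right) \left(232162 + 416588\right) = \left(-183771 + 2 \cdot 25 \cdot 2\right) 648750 = \left(-183771 + 50 \cdot 2\right) 648750 = \left(-183771 + 100\right) 648750 = \left(-183671\right) 648750 = -119156561250$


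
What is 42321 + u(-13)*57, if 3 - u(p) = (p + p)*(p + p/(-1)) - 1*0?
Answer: 42492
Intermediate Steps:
u(p) = 3 (u(p) = 3 - ((p + p)*(p + p/(-1)) - 1*0) = 3 - ((2*p)*(p + p*(-1)) + 0) = 3 - ((2*p)*(p - p) + 0) = 3 - ((2*p)*0 + 0) = 3 - (0 + 0) = 3 - 1*0 = 3 + 0 = 3)
42321 + u(-13)*57 = 42321 + 3*57 = 42321 + 171 = 42492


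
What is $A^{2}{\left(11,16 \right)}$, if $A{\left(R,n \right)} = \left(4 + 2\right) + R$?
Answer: $289$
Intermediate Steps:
$A{\left(R,n \right)} = 6 + R$
$A^{2}{\left(11,16 \right)} = \left(6 + 11\right)^{2} = 17^{2} = 289$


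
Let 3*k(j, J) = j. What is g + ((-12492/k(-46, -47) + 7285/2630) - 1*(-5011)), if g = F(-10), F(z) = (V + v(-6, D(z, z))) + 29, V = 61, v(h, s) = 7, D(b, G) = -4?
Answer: 71686283/12098 ≈ 5925.5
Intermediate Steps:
k(j, J) = j/3
F(z) = 97 (F(z) = (61 + 7) + 29 = 68 + 29 = 97)
g = 97
g + ((-12492/k(-46, -47) + 7285/2630) - 1*(-5011)) = 97 + ((-12492/((⅓)*(-46)) + 7285/2630) - 1*(-5011)) = 97 + ((-12492/(-46/3) + 7285*(1/2630)) + 5011) = 97 + ((-12492*(-3/46) + 1457/526) + 5011) = 97 + ((18738/23 + 1457/526) + 5011) = 97 + (9889699/12098 + 5011) = 97 + 70512777/12098 = 71686283/12098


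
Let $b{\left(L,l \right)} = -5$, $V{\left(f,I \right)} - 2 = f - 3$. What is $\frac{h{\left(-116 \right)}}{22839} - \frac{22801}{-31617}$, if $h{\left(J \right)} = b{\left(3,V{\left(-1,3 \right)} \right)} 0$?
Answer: $\frac{22801}{31617} \approx 0.72116$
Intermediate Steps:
$V{\left(f,I \right)} = -1 + f$ ($V{\left(f,I \right)} = 2 + \left(f - 3\right) = 2 + \left(-3 + f\right) = -1 + f$)
$h{\left(J \right)} = 0$ ($h{\left(J \right)} = \left(-5\right) 0 = 0$)
$\frac{h{\left(-116 \right)}}{22839} - \frac{22801}{-31617} = \frac{0}{22839} - \frac{22801}{-31617} = 0 \cdot \frac{1}{22839} - - \frac{22801}{31617} = 0 + \frac{22801}{31617} = \frac{22801}{31617}$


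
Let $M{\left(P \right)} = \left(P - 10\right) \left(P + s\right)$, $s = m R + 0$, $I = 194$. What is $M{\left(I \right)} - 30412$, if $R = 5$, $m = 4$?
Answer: $8964$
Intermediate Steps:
$s = 20$ ($s = 4 \cdot 5 + 0 = 20 + 0 = 20$)
$M{\left(P \right)} = \left(-10 + P\right) \left(20 + P\right)$ ($M{\left(P \right)} = \left(P - 10\right) \left(P + 20\right) = \left(-10 + P\right) \left(20 + P\right)$)
$M{\left(I \right)} - 30412 = \left(-200 + 194^{2} + 10 \cdot 194\right) - 30412 = \left(-200 + 37636 + 1940\right) - 30412 = 39376 - 30412 = 8964$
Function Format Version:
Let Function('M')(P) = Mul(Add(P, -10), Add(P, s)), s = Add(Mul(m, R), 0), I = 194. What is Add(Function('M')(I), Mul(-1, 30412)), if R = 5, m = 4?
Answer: 8964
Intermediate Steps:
s = 20 (s = Add(Mul(4, 5), 0) = Add(20, 0) = 20)
Function('M')(P) = Mul(Add(-10, P), Add(20, P)) (Function('M')(P) = Mul(Add(P, -10), Add(P, 20)) = Mul(Add(-10, P), Add(20, P)))
Add(Function('M')(I), Mul(-1, 30412)) = Add(Add(-200, Pow(194, 2), Mul(10, 194)), Mul(-1, 30412)) = Add(Add(-200, 37636, 1940), -30412) = Add(39376, -30412) = 8964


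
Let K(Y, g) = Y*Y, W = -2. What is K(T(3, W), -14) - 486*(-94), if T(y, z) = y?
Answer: 45693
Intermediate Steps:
K(Y, g) = Y²
K(T(3, W), -14) - 486*(-94) = 3² - 486*(-94) = 9 + 45684 = 45693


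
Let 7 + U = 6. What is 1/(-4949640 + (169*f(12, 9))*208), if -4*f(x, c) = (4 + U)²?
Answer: -1/5028732 ≈ -1.9886e-7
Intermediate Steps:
U = -1 (U = -7 + 6 = -1)
f(x, c) = -9/4 (f(x, c) = -(4 - 1)²/4 = -¼*3² = -¼*9 = -9/4)
1/(-4949640 + (169*f(12, 9))*208) = 1/(-4949640 + (169*(-9/4))*208) = 1/(-4949640 - 1521/4*208) = 1/(-4949640 - 79092) = 1/(-5028732) = -1/5028732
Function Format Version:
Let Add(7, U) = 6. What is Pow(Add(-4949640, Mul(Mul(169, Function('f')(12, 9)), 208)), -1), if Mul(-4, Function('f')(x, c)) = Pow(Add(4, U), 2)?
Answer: Rational(-1, 5028732) ≈ -1.9886e-7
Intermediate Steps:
U = -1 (U = Add(-7, 6) = -1)
Function('f')(x, c) = Rational(-9, 4) (Function('f')(x, c) = Mul(Rational(-1, 4), Pow(Add(4, -1), 2)) = Mul(Rational(-1, 4), Pow(3, 2)) = Mul(Rational(-1, 4), 9) = Rational(-9, 4))
Pow(Add(-4949640, Mul(Mul(169, Function('f')(12, 9)), 208)), -1) = Pow(Add(-4949640, Mul(Mul(169, Rational(-9, 4)), 208)), -1) = Pow(Add(-4949640, Mul(Rational(-1521, 4), 208)), -1) = Pow(Add(-4949640, -79092), -1) = Pow(-5028732, -1) = Rational(-1, 5028732)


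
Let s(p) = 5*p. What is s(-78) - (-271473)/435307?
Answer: -169498257/435307 ≈ -389.38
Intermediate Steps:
s(-78) - (-271473)/435307 = 5*(-78) - (-271473)/435307 = -390 - (-271473)/435307 = -390 - 1*(-271473/435307) = -390 + 271473/435307 = -169498257/435307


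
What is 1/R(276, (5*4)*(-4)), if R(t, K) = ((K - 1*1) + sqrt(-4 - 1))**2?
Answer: (81 - I*sqrt(5))**(-2) ≈ 0.00015207 + 8.4023e-6*I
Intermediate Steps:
R(t, K) = (-1 + K + I*sqrt(5))**2 (R(t, K) = ((K - 1) + sqrt(-5))**2 = ((-1 + K) + I*sqrt(5))**2 = (-1 + K + I*sqrt(5))**2)
1/R(276, (5*4)*(-4)) = 1/((-1 + (5*4)*(-4) + I*sqrt(5))**2) = 1/((-1 + 20*(-4) + I*sqrt(5))**2) = 1/((-1 - 80 + I*sqrt(5))**2) = 1/((-81 + I*sqrt(5))**2) = (-81 + I*sqrt(5))**(-2)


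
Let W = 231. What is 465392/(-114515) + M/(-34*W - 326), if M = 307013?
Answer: -7792900051/187346540 ≈ -41.596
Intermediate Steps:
465392/(-114515) + M/(-34*W - 326) = 465392/(-114515) + 307013/(-34*231 - 326) = 465392*(-1/114515) + 307013/(-7854 - 326) = -465392/114515 + 307013/(-8180) = -465392/114515 + 307013*(-1/8180) = -465392/114515 - 307013/8180 = -7792900051/187346540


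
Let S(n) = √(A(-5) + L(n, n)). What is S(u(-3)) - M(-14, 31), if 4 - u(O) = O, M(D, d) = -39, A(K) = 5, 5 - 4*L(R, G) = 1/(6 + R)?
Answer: 39 + 9*√13/13 ≈ 41.496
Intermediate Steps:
L(R, G) = 5/4 - 1/(4*(6 + R))
u(O) = 4 - O
S(n) = √(5 + (29 + 5*n)/(4*(6 + n)))
S(u(-3)) - M(-14, 31) = √((149 + 25*(4 - 1*(-3)))/(6 + (4 - 1*(-3))))/2 - 1*(-39) = √((149 + 25*(4 + 3))/(6 + (4 + 3)))/2 + 39 = √((149 + 25*7)/(6 + 7))/2 + 39 = √((149 + 175)/13)/2 + 39 = √((1/13)*324)/2 + 39 = √(324/13)/2 + 39 = (18*√13/13)/2 + 39 = 9*√13/13 + 39 = 39 + 9*√13/13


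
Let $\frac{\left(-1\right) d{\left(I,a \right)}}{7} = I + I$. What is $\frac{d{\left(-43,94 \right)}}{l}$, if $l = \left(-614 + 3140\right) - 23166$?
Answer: $- \frac{7}{240} \approx -0.029167$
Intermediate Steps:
$d{\left(I,a \right)} = - 14 I$ ($d{\left(I,a \right)} = - 7 \left(I + I\right) = - 7 \cdot 2 I = - 14 I$)
$l = -20640$ ($l = 2526 - 23166 = -20640$)
$\frac{d{\left(-43,94 \right)}}{l} = \frac{\left(-14\right) \left(-43\right)}{-20640} = 602 \left(- \frac{1}{20640}\right) = - \frac{7}{240}$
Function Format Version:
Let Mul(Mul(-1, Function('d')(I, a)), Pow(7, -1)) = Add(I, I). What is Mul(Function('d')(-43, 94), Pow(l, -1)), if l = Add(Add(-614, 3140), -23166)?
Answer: Rational(-7, 240) ≈ -0.029167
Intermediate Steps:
Function('d')(I, a) = Mul(-14, I) (Function('d')(I, a) = Mul(-7, Add(I, I)) = Mul(-7, Mul(2, I)) = Mul(-14, I))
l = -20640 (l = Add(2526, -23166) = -20640)
Mul(Function('d')(-43, 94), Pow(l, -1)) = Mul(Mul(-14, -43), Pow(-20640, -1)) = Mul(602, Rational(-1, 20640)) = Rational(-7, 240)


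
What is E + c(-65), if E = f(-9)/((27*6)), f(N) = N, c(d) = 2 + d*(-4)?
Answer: 4715/18 ≈ 261.94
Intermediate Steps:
c(d) = 2 - 4*d
E = -1/18 (E = -9/(27*6) = -9/162 = -9*1/162 = -1/18 ≈ -0.055556)
E + c(-65) = -1/18 + (2 - 4*(-65)) = -1/18 + (2 + 260) = -1/18 + 262 = 4715/18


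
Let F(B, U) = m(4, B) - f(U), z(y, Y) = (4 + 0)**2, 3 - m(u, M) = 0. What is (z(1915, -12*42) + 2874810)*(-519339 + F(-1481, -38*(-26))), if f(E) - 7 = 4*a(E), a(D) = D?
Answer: -1504382071670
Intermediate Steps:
m(u, M) = 3 (m(u, M) = 3 - 1*0 = 3 + 0 = 3)
f(E) = 7 + 4*E
z(y, Y) = 16 (z(y, Y) = 4**2 = 16)
F(B, U) = -4 - 4*U (F(B, U) = 3 - (7 + 4*U) = 3 + (-7 - 4*U) = -4 - 4*U)
(z(1915, -12*42) + 2874810)*(-519339 + F(-1481, -38*(-26))) = (16 + 2874810)*(-519339 + (-4 - (-152)*(-26))) = 2874826*(-519339 + (-4 - 4*988)) = 2874826*(-519339 + (-4 - 3952)) = 2874826*(-519339 - 3956) = 2874826*(-523295) = -1504382071670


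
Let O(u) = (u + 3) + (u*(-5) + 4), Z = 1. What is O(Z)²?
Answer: 9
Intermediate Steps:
O(u) = 7 - 4*u (O(u) = (3 + u) + (-5*u + 4) = (3 + u) + (4 - 5*u) = 7 - 4*u)
O(Z)² = (7 - 4*1)² = (7 - 4)² = 3² = 9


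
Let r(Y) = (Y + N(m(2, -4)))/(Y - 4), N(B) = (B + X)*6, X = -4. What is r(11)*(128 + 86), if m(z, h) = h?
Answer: -7918/7 ≈ -1131.1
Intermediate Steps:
N(B) = -24 + 6*B (N(B) = (B - 4)*6 = (-4 + B)*6 = -24 + 6*B)
r(Y) = (-48 + Y)/(-4 + Y) (r(Y) = (Y + (-24 + 6*(-4)))/(Y - 4) = (Y + (-24 - 24))/(-4 + Y) = (Y - 48)/(-4 + Y) = (-48 + Y)/(-4 + Y))
r(11)*(128 + 86) = ((-48 + 11)/(-4 + 11))*(128 + 86) = (-37/7)*214 = ((⅐)*(-37))*214 = -37/7*214 = -7918/7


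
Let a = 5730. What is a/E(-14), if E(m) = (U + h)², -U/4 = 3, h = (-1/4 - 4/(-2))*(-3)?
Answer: 30560/1587 ≈ 19.256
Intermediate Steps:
h = -21/4 (h = (-1*¼ - 4*(-½))*(-3) = (-¼ + 2)*(-3) = (7/4)*(-3) = -21/4 ≈ -5.2500)
U = -12 (U = -4*3 = -12)
E(m) = 4761/16 (E(m) = (-12 - 21/4)² = (-69/4)² = 4761/16)
a/E(-14) = 5730/(4761/16) = 5730*(16/4761) = 30560/1587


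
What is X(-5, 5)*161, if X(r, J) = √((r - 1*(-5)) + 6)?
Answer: 161*√6 ≈ 394.37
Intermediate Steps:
X(r, J) = √(11 + r) (X(r, J) = √((r + 5) + 6) = √((5 + r) + 6) = √(11 + r))
X(-5, 5)*161 = √(11 - 5)*161 = √6*161 = 161*√6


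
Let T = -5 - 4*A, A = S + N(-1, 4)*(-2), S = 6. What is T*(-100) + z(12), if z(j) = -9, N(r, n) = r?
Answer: 3691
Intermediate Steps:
A = 8 (A = 6 - 1*(-2) = 6 + 2 = 8)
T = -37 (T = -5 - 4*8 = -5 - 32 = -37)
T*(-100) + z(12) = -37*(-100) - 9 = 3700 - 9 = 3691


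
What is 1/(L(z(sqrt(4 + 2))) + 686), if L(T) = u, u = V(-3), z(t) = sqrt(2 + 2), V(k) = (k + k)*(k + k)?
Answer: 1/722 ≈ 0.0013850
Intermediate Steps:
V(k) = 4*k**2 (V(k) = (2*k)*(2*k) = 4*k**2)
z(t) = 2 (z(t) = sqrt(4) = 2)
u = 36 (u = 4*(-3)**2 = 4*9 = 36)
L(T) = 36
1/(L(z(sqrt(4 + 2))) + 686) = 1/(36 + 686) = 1/722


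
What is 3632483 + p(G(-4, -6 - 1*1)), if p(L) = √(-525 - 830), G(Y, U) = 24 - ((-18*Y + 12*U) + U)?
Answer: 3632483 + I*√1355 ≈ 3.6325e+6 + 36.81*I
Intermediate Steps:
G(Y, U) = 24 - 13*U + 18*Y (G(Y, U) = 24 - (-18*Y + 13*U) = 24 + (-13*U + 18*Y) = 24 - 13*U + 18*Y)
p(L) = I*√1355 (p(L) = √(-1355) = I*√1355)
3632483 + p(G(-4, -6 - 1*1)) = 3632483 + I*√1355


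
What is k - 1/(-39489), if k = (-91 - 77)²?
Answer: 1114537537/39489 ≈ 28224.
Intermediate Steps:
k = 28224 (k = (-168)² = 28224)
k - 1/(-39489) = 28224 - 1/(-39489) = 28224 - 1*(-1/39489) = 28224 + 1/39489 = 1114537537/39489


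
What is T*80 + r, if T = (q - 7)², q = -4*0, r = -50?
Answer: 3870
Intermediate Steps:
q = 0
T = 49 (T = (0 - 7)² = (-7)² = 49)
T*80 + r = 49*80 - 50 = 3920 - 50 = 3870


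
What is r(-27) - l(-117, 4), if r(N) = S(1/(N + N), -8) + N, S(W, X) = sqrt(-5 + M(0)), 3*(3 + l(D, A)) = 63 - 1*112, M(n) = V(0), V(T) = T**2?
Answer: -23/3 + I*sqrt(5) ≈ -7.6667 + 2.2361*I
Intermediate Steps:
M(n) = 0 (M(n) = 0**2 = 0)
l(D, A) = -58/3 (l(D, A) = -3 + (63 - 1*112)/3 = -3 + (63 - 112)/3 = -3 + (1/3)*(-49) = -3 - 49/3 = -58/3)
S(W, X) = I*sqrt(5) (S(W, X) = sqrt(-5 + 0) = sqrt(-5) = I*sqrt(5))
r(N) = N + I*sqrt(5) (r(N) = I*sqrt(5) + N = N + I*sqrt(5))
r(-27) - l(-117, 4) = (-27 + I*sqrt(5)) - 1*(-58/3) = (-27 + I*sqrt(5)) + 58/3 = -23/3 + I*sqrt(5)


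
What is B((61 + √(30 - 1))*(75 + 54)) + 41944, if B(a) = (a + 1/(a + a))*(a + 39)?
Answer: 1532669148313/24424 + 49708530791*√29/24424 ≈ 7.3713e+7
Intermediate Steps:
B(a) = (39 + a)*(a + 1/(2*a)) (B(a) = (a + 1/(2*a))*(39 + a) = (39 + a)*(a + 1/(2*a)))
B((61 + √(30 - 1))*(75 + 54)) + 41944 = (½ + ((61 + √(30 - 1))*(75 + 54))² + 39*((61 + √(30 - 1))*(75 + 54)) + 39/(2*(((61 + √(30 - 1))*(75 + 54))))) + 41944 = (½ + ((61 + √29)*129)² + 39*((61 + √29)*129) + 39/(2*(((61 + √29)*129)))) + 41944 = (½ + (7869 + 129*√29)² + 39*(7869 + 129*√29) + 39/(2*(7869 + 129*√29))) + 41944 = (½ + (7869 + 129*√29)² + (306891 + 5031*√29) + 39/(2*(7869 + 129*√29))) + 41944 = (613783/2 + (7869 + 129*√29)² + 5031*√29 + 39/(2*(7869 + 129*√29))) + 41944 = 697671/2 + (7869 + 129*√29)² + 5031*√29 + 39/(2*(7869 + 129*√29))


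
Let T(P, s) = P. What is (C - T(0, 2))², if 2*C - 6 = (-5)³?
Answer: 14161/4 ≈ 3540.3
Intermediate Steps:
C = -119/2 (C = 3 + (½)*(-5)³ = 3 + (½)*(-125) = 3 - 125/2 = -119/2 ≈ -59.500)
(C - T(0, 2))² = (-119/2 - 1*0)² = (-119/2 + 0)² = (-119/2)² = 14161/4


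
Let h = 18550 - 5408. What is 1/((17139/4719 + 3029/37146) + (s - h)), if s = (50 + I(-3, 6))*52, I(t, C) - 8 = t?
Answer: -58430658/600567045841 ≈ -9.7292e-5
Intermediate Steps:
I(t, C) = 8 + t
s = 2860 (s = (50 + (8 - 3))*52 = (50 + 5)*52 = 55*52 = 2860)
h = 13142
1/((17139/4719 + 3029/37146) + (s - h)) = 1/((17139/4719 + 3029/37146) + (2860 - 1*13142)) = 1/((17139*(1/4719) + 3029*(1/37146)) + (2860 - 13142)) = 1/((5713/1573 + 3029/37146) - 10282) = 1/(216979715/58430658 - 10282) = 1/(-600567045841/58430658) = -58430658/600567045841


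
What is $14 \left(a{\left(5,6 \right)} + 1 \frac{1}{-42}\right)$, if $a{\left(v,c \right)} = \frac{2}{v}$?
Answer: $\frac{79}{15} \approx 5.2667$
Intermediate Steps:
$14 \left(a{\left(5,6 \right)} + 1 \frac{1}{-42}\right) = 14 \left(\frac{2}{5} + 1 \frac{1}{-42}\right) = 14 \left(2 \cdot \frac{1}{5} + 1 \left(- \frac{1}{42}\right)\right) = 14 \left(\frac{2}{5} - \frac{1}{42}\right) = 14 \cdot \frac{79}{210} = \frac{79}{15}$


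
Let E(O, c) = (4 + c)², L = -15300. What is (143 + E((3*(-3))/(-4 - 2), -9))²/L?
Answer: -784/425 ≈ -1.8447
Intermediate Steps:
(143 + E((3*(-3))/(-4 - 2), -9))²/L = (143 + (4 - 9)²)²/(-15300) = (143 + (-5)²)²*(-1/15300) = (143 + 25)²*(-1/15300) = 168²*(-1/15300) = 28224*(-1/15300) = -784/425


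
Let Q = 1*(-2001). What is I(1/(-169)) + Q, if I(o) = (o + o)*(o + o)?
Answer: -57150557/28561 ≈ -2001.0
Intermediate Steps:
I(o) = 4*o**2 (I(o) = (2*o)*(2*o) = 4*o**2)
Q = -2001
I(1/(-169)) + Q = 4*(1/(-169))**2 - 2001 = 4*(-1/169)**2 - 2001 = 4*(1/28561) - 2001 = 4/28561 - 2001 = -57150557/28561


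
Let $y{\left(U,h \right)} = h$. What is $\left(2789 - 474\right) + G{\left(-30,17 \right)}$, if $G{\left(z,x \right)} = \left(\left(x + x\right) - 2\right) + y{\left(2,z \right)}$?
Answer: $2317$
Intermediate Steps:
$G{\left(z,x \right)} = -2 + z + 2 x$ ($G{\left(z,x \right)} = \left(\left(x + x\right) - 2\right) + z = \left(2 x - 2\right) + z = \left(-2 + 2 x\right) + z = -2 + z + 2 x$)
$\left(2789 - 474\right) + G{\left(-30,17 \right)} = \left(2789 - 474\right) - -2 = 2315 - -2 = 2315 + 2 = 2317$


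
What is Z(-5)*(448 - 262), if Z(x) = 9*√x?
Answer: 1674*I*√5 ≈ 3743.2*I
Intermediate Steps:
Z(-5)*(448 - 262) = (9*√(-5))*(448 - 262) = (9*(I*√5))*186 = (9*I*√5)*186 = 1674*I*√5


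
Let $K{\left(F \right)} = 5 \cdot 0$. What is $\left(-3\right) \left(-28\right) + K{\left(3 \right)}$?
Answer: $84$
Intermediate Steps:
$K{\left(F \right)} = 0$
$\left(-3\right) \left(-28\right) + K{\left(3 \right)} = \left(-3\right) \left(-28\right) + 0 = 84 + 0 = 84$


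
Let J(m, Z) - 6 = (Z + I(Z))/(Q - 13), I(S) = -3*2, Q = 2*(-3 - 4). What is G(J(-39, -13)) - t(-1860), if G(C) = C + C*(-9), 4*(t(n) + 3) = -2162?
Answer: 26453/54 ≈ 489.87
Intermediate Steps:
Q = -14 (Q = 2*(-7) = -14)
I(S) = -6
t(n) = -1087/2 (t(n) = -3 + (¼)*(-2162) = -3 - 1081/2 = -1087/2)
J(m, Z) = 56/9 - Z/27 (J(m, Z) = 6 + (Z - 6)/(-14 - 13) = 6 + (-6 + Z)/(-27) = 6 + (-6 + Z)*(-1/27) = 6 + (2/9 - Z/27) = 56/9 - Z/27)
G(C) = -8*C (G(C) = C - 9*C = -8*C)
G(J(-39, -13)) - t(-1860) = -8*(56/9 - 1/27*(-13)) - 1*(-1087/2) = -8*(56/9 + 13/27) + 1087/2 = -8*181/27 + 1087/2 = -1448/27 + 1087/2 = 26453/54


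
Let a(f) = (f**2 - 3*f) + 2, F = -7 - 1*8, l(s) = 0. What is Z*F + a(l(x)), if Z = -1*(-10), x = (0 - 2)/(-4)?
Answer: -148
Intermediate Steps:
x = 1/2 (x = -2*(-1/4) = 1/2 ≈ 0.50000)
Z = 10
F = -15 (F = -7 - 8 = -15)
a(f) = 2 + f**2 - 3*f
Z*F + a(l(x)) = 10*(-15) + (2 + 0**2 - 3*0) = -150 + (2 + 0 + 0) = -150 + 2 = -148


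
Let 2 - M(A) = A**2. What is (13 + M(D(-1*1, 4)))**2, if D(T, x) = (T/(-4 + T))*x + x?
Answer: 40401/625 ≈ 64.642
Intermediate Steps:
D(T, x) = x + T*x/(-4 + T) (D(T, x) = (T/(-4 + T))*x + x = T*x/(-4 + T) + x = x + T*x/(-4 + T))
M(A) = 2 - A**2
(13 + M(D(-1*1, 4)))**2 = (13 + (2 - (2*4*(-2 - 1*1)/(-4 - 1*1))**2))**2 = (13 + (2 - (2*4*(-2 - 1)/(-4 - 1))**2))**2 = (13 + (2 - (2*4*(-3)/(-5))**2))**2 = (13 + (2 - (2*4*(-1/5)*(-3))**2))**2 = (13 + (2 - (24/5)**2))**2 = (13 + (2 - 1*576/25))**2 = (13 + (2 - 576/25))**2 = (13 - 526/25)**2 = (-201/25)**2 = 40401/625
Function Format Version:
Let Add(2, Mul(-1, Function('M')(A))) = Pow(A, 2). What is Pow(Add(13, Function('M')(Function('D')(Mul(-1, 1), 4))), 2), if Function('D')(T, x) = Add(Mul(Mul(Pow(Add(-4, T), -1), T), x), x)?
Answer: Rational(40401, 625) ≈ 64.642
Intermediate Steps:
Function('D')(T, x) = Add(x, Mul(T, x, Pow(Add(-4, T), -1))) (Function('D')(T, x) = Add(Mul(Mul(T, Pow(Add(-4, T), -1)), x), x) = Add(Mul(T, x, Pow(Add(-4, T), -1)), x) = Add(x, Mul(T, x, Pow(Add(-4, T), -1))))
Function('M')(A) = Add(2, Mul(-1, Pow(A, 2)))
Pow(Add(13, Function('M')(Function('D')(Mul(-1, 1), 4))), 2) = Pow(Add(13, Add(2, Mul(-1, Pow(Mul(2, 4, Pow(Add(-4, Mul(-1, 1)), -1), Add(-2, Mul(-1, 1))), 2)))), 2) = Pow(Add(13, Add(2, Mul(-1, Pow(Mul(2, 4, Pow(Add(-4, -1), -1), Add(-2, -1)), 2)))), 2) = Pow(Add(13, Add(2, Mul(-1, Pow(Mul(2, 4, Pow(-5, -1), -3), 2)))), 2) = Pow(Add(13, Add(2, Mul(-1, Pow(Mul(2, 4, Rational(-1, 5), -3), 2)))), 2) = Pow(Add(13, Add(2, Mul(-1, Pow(Rational(24, 5), 2)))), 2) = Pow(Add(13, Add(2, Mul(-1, Rational(576, 25)))), 2) = Pow(Add(13, Add(2, Rational(-576, 25))), 2) = Pow(Add(13, Rational(-526, 25)), 2) = Pow(Rational(-201, 25), 2) = Rational(40401, 625)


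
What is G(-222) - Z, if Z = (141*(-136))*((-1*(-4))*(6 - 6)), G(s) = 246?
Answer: 246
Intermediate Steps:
Z = 0 (Z = -76704*0 = -19176*0 = 0)
G(-222) - Z = 246 - 1*0 = 246 + 0 = 246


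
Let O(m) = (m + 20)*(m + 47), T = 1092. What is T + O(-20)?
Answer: 1092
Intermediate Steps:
O(m) = (20 + m)*(47 + m)
T + O(-20) = 1092 + (940 + (-20)² + 67*(-20)) = 1092 + (940 + 400 - 1340) = 1092 + 0 = 1092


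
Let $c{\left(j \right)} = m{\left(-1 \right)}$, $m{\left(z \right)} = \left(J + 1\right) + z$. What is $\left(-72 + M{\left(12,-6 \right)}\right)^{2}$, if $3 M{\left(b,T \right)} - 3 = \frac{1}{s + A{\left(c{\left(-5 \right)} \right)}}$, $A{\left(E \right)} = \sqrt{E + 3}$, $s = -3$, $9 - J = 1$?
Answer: $\frac{44735}{9} - \frac{47 \sqrt{11}}{2} \approx 4892.6$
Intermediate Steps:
$J = 8$ ($J = 9 - 1 = 8$)
$m{\left(z \right)} = 9 + z$ ($m{\left(z \right)} = \left(8 + 1\right) + z = 9 + z$)
$c{\left(j \right)} = 8$ ($c{\left(j \right)} = 9 - 1 = 8$)
$A{\left(E \right)} = \sqrt{3 + E}$
$M{\left(b,T \right)} = 1 + \frac{1}{3 \left(-3 + \sqrt{11}\right)}$ ($M{\left(b,T \right)} = 1 + \frac{1}{3 \left(-3 + \sqrt{3 + 8}\right)} = 1 + \frac{1}{3 \left(-3 + \sqrt{11}\right)}$)
$\left(-72 + M{\left(12,-6 \right)}\right)^{2} = \left(-72 + \left(\frac{3}{2} + \frac{\sqrt{11}}{6}\right)\right)^{2} = \left(- \frac{141}{2} + \frac{\sqrt{11}}{6}\right)^{2}$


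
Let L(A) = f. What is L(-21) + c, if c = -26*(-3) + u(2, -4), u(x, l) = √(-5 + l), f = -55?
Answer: 23 + 3*I ≈ 23.0 + 3.0*I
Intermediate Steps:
L(A) = -55
c = 78 + 3*I (c = -26*(-3) + √(-5 - 4) = 78 + √(-9) = 78 + 3*I ≈ 78.0 + 3.0*I)
L(-21) + c = -55 + (78 + 3*I) = 23 + 3*I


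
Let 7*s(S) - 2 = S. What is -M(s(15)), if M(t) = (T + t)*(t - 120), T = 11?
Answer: 77362/49 ≈ 1578.8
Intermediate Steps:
s(S) = 2/7 + S/7
M(t) = (-120 + t)*(11 + t) (M(t) = (11 + t)*(t - 120) = (11 + t)*(-120 + t) = (-120 + t)*(11 + t))
-M(s(15)) = -(-1320 + (2/7 + (1/7)*15)**2 - 109*(2/7 + (1/7)*15)) = -(-1320 + (2/7 + 15/7)**2 - 109*(2/7 + 15/7)) = -(-1320 + (17/7)**2 - 109*17/7) = -(-1320 + 289/49 - 1853/7) = -1*(-77362/49) = 77362/49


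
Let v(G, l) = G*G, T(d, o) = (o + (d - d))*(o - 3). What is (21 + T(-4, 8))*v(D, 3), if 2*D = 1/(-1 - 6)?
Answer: 61/196 ≈ 0.31122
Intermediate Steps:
D = -1/14 (D = 1/(2*(-1 - 6)) = (1/2)/(-7) = (1/2)*(-1/7) = -1/14 ≈ -0.071429)
T(d, o) = o*(-3 + o) (T(d, o) = (o + 0)*(-3 + o) = o*(-3 + o))
v(G, l) = G**2
(21 + T(-4, 8))*v(D, 3) = (21 + 8*(-3 + 8))*(-1/14)**2 = (21 + 8*5)*(1/196) = (21 + 40)*(1/196) = 61*(1/196) = 61/196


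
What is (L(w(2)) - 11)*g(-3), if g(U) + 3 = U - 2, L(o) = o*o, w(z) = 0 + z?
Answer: 56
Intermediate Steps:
w(z) = z
L(o) = o**2
g(U) = -5 + U (g(U) = -3 + (U - 2) = -3 + (-2 + U) = -5 + U)
(L(w(2)) - 11)*g(-3) = (2**2 - 11)*(-5 - 3) = (4 - 11)*(-8) = -7*(-8) = 56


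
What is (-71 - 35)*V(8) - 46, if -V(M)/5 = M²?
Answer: 33874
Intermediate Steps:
V(M) = -5*M²
(-71 - 35)*V(8) - 46 = (-71 - 35)*(-5*8²) - 46 = -(-530)*64 - 46 = -106*(-320) - 46 = 33920 - 46 = 33874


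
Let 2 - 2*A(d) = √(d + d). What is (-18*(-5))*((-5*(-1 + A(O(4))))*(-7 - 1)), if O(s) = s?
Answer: -3600*√2 ≈ -5091.2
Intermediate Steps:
A(d) = 1 - √2*√d/2 (A(d) = 1 - √(d + d)/2 = 1 - √2*√d/2)
(-18*(-5))*((-5*(-1 + A(O(4))))*(-7 - 1)) = (-18*(-5))*((-5*(-1 + (1 - √2*√4/2)))*(-7 - 1)) = 90*(-5*(-1 + (1 - ½*√2*2))*(-8)) = 90*(-5*(-1 + (1 - √2))*(-8)) = 90*(-(-5)*√2*(-8)) = 90*((5*√2)*(-8)) = 90*(-40*√2) = -3600*√2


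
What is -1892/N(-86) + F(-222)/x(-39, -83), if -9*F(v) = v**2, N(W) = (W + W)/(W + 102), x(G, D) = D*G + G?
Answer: 278686/1599 ≈ 174.29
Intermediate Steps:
x(G, D) = G + D*G
N(W) = 2*W/(102 + W) (N(W) = (2*W)/(102 + W) = 2*W/(102 + W))
F(v) = -v**2/9
-1892/N(-86) + F(-222)/x(-39, -83) = -1892/(2*(-86)/(102 - 86)) + (-1/9*(-222)**2)/((-39*(1 - 83))) = -1892/(2*(-86)/16) + (-1/9*49284)/((-39*(-82))) = -1892/(2*(-86)*(1/16)) - 5476/3198 = -1892/(-43/4) - 5476*1/3198 = -1892*(-4/43) - 2738/1599 = 176 - 2738/1599 = 278686/1599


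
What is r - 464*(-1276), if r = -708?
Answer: 591356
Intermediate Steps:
r - 464*(-1276) = -708 - 464*(-1276) = -708 + 592064 = 591356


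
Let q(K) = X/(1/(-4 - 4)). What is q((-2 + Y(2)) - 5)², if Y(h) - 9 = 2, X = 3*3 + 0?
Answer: 5184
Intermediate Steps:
X = 9 (X = 9 + 0 = 9)
Y(h) = 11 (Y(h) = 9 + 2 = 11)
q(K) = -72 (q(K) = 9/(1/(-4 - 4)) = 9/(1/(-8)) = 9/(-⅛) = 9*(-8) = -72)
q((-2 + Y(2)) - 5)² = (-72)² = 5184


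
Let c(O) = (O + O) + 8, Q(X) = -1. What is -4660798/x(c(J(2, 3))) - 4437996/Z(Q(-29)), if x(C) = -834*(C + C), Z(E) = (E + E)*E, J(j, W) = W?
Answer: -25906690249/11676 ≈ -2.2188e+6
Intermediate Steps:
c(O) = 8 + 2*O (c(O) = 2*O + 8 = 8 + 2*O)
Z(E) = 2*E**2 (Z(E) = (2*E)*E = 2*E**2)
x(C) = -1668*C
-4660798/x(c(J(2, 3))) - 4437996/Z(Q(-29)) = -4660798*(-1/(1668*(8 + 2*3))) - 4437996/(2*(-1)**2) = -4660798*(-1/(1668*(8 + 6))) - 4437996/(2*1) = -4660798/((-1668*14)) - 4437996/2 = -4660798/(-23352) - 4437996*1/2 = -4660798*(-1/23352) - 2218998 = 2330399/11676 - 2218998 = -25906690249/11676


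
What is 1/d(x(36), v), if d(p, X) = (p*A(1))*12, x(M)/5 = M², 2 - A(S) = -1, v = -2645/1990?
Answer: 1/233280 ≈ 4.2867e-6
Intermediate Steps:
v = -529/398 (v = -2645*1/1990 = -529/398 ≈ -1.3291)
A(S) = 3 (A(S) = 2 - 1*(-1) = 2 + 1 = 3)
x(M) = 5*M²
d(p, X) = 36*p (d(p, X) = (p*3)*12 = (3*p)*12 = 36*p)
1/d(x(36), v) = 1/(36*(5*36²)) = 1/(36*(5*1296)) = 1/(36*6480) = 1/233280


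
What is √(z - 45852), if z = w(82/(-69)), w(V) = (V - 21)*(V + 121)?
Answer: I*√230958149/69 ≈ 220.25*I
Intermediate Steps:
w(V) = (-21 + V)*(121 + V)
z = -12656777/4761 (z = -2541 + (82/(-69))² + 100*(82/(-69)) = -2541 + (82*(-1/69))² + 100*(82*(-1/69)) = -2541 + (-82/69)² + 100*(-82/69) = -2541 + 6724/4761 - 8200/69 = -12656777/4761 ≈ -2658.4)
√(z - 45852) = √(-12656777/4761 - 45852) = √(-230958149/4761) = I*√230958149/69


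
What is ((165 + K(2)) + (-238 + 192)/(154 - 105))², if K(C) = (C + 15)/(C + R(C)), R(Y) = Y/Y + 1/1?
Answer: 1088274121/38416 ≈ 28329.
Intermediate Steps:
R(Y) = 2 (R(Y) = 1 + 1*1 = 1 + 1 = 2)
K(C) = (15 + C)/(2 + C) (K(C) = (C + 15)/(C + 2) = (15 + C)/(2 + C))
((165 + K(2)) + (-238 + 192)/(154 - 105))² = ((165 + (15 + 2)/(2 + 2)) + (-238 + 192)/(154 - 105))² = ((165 + 17/4) - 46/49)² = (677/4 - 46/49)² = (32989/196)² = 1088274121/38416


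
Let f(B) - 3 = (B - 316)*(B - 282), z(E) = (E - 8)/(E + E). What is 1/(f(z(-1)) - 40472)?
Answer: 4/183889 ≈ 2.1752e-5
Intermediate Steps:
z(E) = (-8 + E)/(2*E) (z(E) = (-8 + E)/((2*E)) = (-8 + E)*(1/(2*E)) = (-8 + E)/(2*E))
f(B) = 3 + (-316 + B)*(-282 + B) (f(B) = 3 + (B - 316)*(B - 282) = 3 + (-316 + B)*(-282 + B))
1/(f(z(-1)) - 40472) = 1/((89115 + ((1/2)*(-8 - 1)/(-1))**2 - 299*(-8 - 1)/(-1)) - 40472) = 1/((89115 + ((1/2)*(-1)*(-9))**2 - 299*(-1)*(-9)) - 40472) = 1/((89115 + (9/2)**2 - 598*9/2) - 40472) = 1/((89115 + 81/4 - 2691) - 40472) = 1/(345777/4 - 40472) = 1/(183889/4) = 4/183889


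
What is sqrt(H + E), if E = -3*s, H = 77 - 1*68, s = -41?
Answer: 2*sqrt(33) ≈ 11.489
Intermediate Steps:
H = 9 (H = 77 - 68 = 9)
E = 123 (E = -3*(-41) = 123)
sqrt(H + E) = sqrt(9 + 123) = sqrt(132) = 2*sqrt(33)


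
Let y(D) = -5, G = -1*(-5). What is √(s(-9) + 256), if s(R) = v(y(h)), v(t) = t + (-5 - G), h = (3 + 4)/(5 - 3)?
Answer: √241 ≈ 15.524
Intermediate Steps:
G = 5
h = 7/2 ≈ 3.5000
v(t) = -10 + t (v(t) = t + (-5 - 1*5) = t + (-5 - 5) = t - 10 = -10 + t)
s(R) = -15 (s(R) = -10 - 5 = -15)
√(s(-9) + 256) = √(-15 + 256) = √241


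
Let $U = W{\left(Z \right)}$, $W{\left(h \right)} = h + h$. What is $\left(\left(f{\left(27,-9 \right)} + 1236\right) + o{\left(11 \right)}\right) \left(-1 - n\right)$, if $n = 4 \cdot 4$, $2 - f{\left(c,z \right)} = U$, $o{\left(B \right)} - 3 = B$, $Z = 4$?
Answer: $-21148$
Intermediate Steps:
$o{\left(B \right)} = 3 + B$
$W{\left(h \right)} = 2 h$
$U = 8$ ($U = 2 \cdot 4 = 8$)
$f{\left(c,z \right)} = -6$ ($f{\left(c,z \right)} = 2 - 8 = -6$)
$n = 16$
$\left(\left(f{\left(27,-9 \right)} + 1236\right) + o{\left(11 \right)}\right) \left(-1 - n\right) = \left(\left(-6 + 1236\right) + \left(3 + 11\right)\right) \left(-1 - 16\right) = \left(1230 + 14\right) \left(-1 - 16\right) = 1244 \left(-17\right) = -21148$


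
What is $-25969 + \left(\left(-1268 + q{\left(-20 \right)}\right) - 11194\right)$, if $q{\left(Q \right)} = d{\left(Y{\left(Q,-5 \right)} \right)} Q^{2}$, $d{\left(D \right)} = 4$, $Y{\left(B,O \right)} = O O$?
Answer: $-36831$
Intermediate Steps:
$Y{\left(B,O \right)} = O^{2}$
$q{\left(Q \right)} = 4 Q^{2}$
$-25969 + \left(\left(-1268 + q{\left(-20 \right)}\right) - 11194\right) = -25969 - \left(12462 - 1600\right) = -25969 + \left(\left(-1268 + 4 \cdot 400\right) - 11194\right) = -25969 + \left(\left(-1268 + 1600\right) - 11194\right) = -25969 + \left(332 - 11194\right) = -25969 - 10862 = -36831$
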